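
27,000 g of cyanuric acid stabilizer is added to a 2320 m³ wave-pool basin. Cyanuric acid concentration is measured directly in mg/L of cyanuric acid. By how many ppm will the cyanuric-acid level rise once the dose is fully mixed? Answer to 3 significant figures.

11.6 ppm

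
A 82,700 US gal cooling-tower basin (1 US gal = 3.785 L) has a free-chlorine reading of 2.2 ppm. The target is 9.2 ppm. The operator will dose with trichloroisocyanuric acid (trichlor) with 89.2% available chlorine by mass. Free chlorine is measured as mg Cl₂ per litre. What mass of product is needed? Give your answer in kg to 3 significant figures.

2.46 kg

Volume: 82,700 US gal × 3.785 L/gal = 313,020 L.
Chlorine deficit: 9.2 − 2.2 = 7 ppm = 7 mg/L as Cl₂.
Cl₂ equivalent needed: 7 mg/L × 313,020 L = 2,191,000 mg = 2191 g.
Product at 89.2% available chlorine: 2191 / 0.892 = 2456 g.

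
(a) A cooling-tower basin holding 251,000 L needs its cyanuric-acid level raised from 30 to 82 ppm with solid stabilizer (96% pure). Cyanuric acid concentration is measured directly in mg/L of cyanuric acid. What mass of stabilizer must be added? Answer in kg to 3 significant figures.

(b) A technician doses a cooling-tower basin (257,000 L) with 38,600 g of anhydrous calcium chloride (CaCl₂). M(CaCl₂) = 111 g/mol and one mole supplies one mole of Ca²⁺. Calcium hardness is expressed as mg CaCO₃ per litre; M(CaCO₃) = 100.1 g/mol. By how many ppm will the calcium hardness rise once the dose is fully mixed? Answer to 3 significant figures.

(a) CYA to add: (82 − 30) = 52 mg/L × 251,000 L = 13,050 g cyanuric acid.
(a) At 96% purity: 13,050 / 0.96 = 13,600 g product.

(b) Moles of Ca²⁺: 38,600 g ÷ 111 g/mol = 347.7 mol.
(b) As CaCO₃: 347.7 mol × 100.1 g/mol = 34,810 g.
(b) Rise: 34,810 g / 257,000 L × 1000 = 135.4 mg/L.

(a) 13.6 kg; (b) 135 ppm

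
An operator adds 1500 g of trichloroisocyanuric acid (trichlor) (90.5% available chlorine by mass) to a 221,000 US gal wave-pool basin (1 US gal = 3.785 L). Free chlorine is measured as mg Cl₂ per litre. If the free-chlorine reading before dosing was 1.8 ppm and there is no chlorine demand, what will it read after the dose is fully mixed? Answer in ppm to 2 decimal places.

Volume: 221,000 US gal × 3.785 L/gal = 836,485 L.
Available chlorine delivered: 1500 g × 0.905 = 1358 g as Cl₂.
Concentration rise: 1358 g / 836,485 L = 1.623 mg/L = 1.62 ppm.
Final FC: 1.8 + 1.62 = 3.42 ppm.

3.42 ppm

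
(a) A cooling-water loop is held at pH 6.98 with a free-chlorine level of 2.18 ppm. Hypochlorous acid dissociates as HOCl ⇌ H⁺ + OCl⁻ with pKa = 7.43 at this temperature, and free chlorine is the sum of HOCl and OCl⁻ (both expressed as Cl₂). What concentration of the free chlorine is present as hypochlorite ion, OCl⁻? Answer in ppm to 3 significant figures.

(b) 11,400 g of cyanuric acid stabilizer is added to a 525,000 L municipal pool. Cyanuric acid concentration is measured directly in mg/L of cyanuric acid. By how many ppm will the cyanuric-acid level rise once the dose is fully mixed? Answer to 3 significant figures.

(a) 0.571 ppm; (b) 21.7 ppm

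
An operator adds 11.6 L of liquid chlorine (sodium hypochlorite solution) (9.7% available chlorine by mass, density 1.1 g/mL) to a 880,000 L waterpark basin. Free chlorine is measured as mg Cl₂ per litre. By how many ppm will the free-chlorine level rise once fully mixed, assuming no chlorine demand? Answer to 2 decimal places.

Mass of solution: 11.6 L × 1000 mL/L × 1.1 g/mL = 12,760 g.
Available chlorine delivered: 12,760 g × 0.097 = 1238 g as Cl₂.
Concentration rise: 1238 g / 880,000 L = 1.407 mg/L = 1.41 ppm.

1.41 ppm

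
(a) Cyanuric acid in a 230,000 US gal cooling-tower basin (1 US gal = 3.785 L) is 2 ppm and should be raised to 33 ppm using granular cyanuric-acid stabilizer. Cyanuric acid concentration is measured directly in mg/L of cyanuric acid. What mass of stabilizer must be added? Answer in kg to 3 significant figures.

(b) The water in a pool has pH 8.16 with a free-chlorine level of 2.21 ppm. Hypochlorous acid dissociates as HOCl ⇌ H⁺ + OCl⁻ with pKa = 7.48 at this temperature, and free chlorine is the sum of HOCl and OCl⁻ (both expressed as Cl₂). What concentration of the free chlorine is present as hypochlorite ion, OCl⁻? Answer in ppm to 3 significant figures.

(a) Volume: 230,000 US gal × 3.785 L/gal = 870,550 L.
(a) CYA to add: (33 − 2) = 31 mg/L × 870,550 L = 26,990 g cyanuric acid.

(b) [OCl⁻]/[HOCl] = 10^(pH − pKa) = 10^(8.16 − 7.48) = 10^0.68 = 4.786.
(b) Fraction as HOCl = 1 / (1 + 4.786) = 0.1728.
(b) OCl⁻ = (1 − 0.1728) × 2.21 ppm = 1.828 ppm.

(a) 27.0 kg; (b) 1.83 ppm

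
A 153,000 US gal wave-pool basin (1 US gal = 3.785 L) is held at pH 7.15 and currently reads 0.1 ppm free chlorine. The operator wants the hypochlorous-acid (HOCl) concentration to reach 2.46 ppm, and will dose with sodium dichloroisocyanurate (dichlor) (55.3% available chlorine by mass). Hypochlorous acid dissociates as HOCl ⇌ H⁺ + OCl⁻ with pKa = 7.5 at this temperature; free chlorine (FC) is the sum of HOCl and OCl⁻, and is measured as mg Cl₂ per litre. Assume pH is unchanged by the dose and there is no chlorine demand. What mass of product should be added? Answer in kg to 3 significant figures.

Volume: 153,000 US gal × 3.785 L/gal = 579,105 L.
[OCl⁻]/[HOCl] = 10^(pH − pKa) = 10^(7.15 − 7.5) = 0.4467; fraction as HOCl = 1/(1 + 0.4467) = 0.6912.
Free chlorine required for 2.46 ppm HOCl: 2.46 / 0.6912 = 3.559 ppm.
FC to add: 3.559 − 0.1 = 3.459 mg/L as Cl₂.
Cl₂ equivalent: 3.459 mg/L × 579,105 L = 2003 g.
Product at 55.3% available Cl: 2003 / 0.553 = 3622 g.

3.62 kg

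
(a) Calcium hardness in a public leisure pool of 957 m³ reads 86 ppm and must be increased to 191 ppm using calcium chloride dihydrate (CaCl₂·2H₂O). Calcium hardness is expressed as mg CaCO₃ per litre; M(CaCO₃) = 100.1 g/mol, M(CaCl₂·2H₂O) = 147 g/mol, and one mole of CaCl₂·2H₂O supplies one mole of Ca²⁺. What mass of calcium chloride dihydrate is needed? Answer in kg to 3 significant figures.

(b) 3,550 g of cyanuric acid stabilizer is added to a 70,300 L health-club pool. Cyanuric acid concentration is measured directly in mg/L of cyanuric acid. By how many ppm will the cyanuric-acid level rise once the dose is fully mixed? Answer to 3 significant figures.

(a) 148 kg; (b) 50.5 ppm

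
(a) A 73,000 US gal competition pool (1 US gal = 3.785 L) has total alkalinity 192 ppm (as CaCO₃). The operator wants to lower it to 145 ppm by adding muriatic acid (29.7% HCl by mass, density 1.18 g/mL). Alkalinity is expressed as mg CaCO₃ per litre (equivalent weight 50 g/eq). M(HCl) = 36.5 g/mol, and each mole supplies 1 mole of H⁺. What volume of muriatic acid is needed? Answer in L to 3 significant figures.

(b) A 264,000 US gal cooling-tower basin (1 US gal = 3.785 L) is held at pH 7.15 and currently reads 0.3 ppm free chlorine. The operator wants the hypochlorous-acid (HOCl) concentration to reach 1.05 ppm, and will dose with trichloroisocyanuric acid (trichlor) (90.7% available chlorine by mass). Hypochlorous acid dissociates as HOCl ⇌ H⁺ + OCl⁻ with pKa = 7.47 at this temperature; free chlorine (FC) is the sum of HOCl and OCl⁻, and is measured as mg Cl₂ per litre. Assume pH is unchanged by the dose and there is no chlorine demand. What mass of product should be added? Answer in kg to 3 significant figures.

(a) 27.1 L; (b) 1.38 kg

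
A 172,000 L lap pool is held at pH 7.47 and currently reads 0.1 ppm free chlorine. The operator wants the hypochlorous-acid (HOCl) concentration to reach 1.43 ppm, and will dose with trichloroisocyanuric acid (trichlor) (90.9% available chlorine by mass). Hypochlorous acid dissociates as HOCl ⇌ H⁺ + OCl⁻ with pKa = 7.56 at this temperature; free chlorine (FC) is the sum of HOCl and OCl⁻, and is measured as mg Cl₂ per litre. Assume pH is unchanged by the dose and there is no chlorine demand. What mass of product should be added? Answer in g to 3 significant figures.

472 g

[OCl⁻]/[HOCl] = 10^(pH − pKa) = 10^(7.47 − 7.56) = 0.8128; fraction as HOCl = 1/(1 + 0.8128) = 0.5516.
Free chlorine required for 1.43 ppm HOCl: 1.43 / 0.5516 = 2.592 ppm.
FC to add: 2.592 − 0.1 = 2.492 mg/L as Cl₂.
Cl₂ equivalent: 2.492 mg/L × 172,000 L = 428.7 g.
Product at 90.9% available Cl: 428.7 / 0.909 = 471.6 g.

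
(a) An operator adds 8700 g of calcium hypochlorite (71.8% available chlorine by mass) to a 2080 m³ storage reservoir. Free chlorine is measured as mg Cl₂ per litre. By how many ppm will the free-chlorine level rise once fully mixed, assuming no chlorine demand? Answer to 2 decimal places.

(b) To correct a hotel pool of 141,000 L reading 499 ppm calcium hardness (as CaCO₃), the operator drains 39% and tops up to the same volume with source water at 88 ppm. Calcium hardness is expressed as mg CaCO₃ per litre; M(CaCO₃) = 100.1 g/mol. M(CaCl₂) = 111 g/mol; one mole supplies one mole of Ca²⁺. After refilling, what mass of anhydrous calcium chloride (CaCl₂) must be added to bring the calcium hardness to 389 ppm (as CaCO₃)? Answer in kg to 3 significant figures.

(a) 3.00 ppm; (b) 7.86 kg

(a) Volume: 2080 m³ = 2,080,000 L.
(a) Available chlorine delivered: 8700 g × 0.718 = 6247 g as Cl₂.
(a) Concentration rise: 6247 g / 2,080,000 L = 3.003 mg/L = 3.00 ppm.

(b) After draining 39% and refilling: 499 × 0.61 + 88 × 0.39 = 338.71 ppm.
(b) Deficit to target: 389 − 338.71 = 50.29 mg/L.
(b) As CaCO₃: 50.29 mg/L × 141,000 L = 7091 g; ÷ 100.1 = 70.84 mol Ca²⁺.
(b) Mass: 70.84 × 111 = 7863 g.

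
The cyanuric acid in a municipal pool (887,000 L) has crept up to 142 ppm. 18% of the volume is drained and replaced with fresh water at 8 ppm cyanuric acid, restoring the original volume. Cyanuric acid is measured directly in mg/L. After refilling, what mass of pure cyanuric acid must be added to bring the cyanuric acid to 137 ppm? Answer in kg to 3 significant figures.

17.0 kg

After draining 18% and refilling: 142 × 0.82 + 8 × 0.18 = 117.88 ppm.
Deficit to target: 137 − 117.88 = 19.12 mg/L.
Mass: 19.12 mg/L × 887,000 L = 16,960 g cyanuric acid.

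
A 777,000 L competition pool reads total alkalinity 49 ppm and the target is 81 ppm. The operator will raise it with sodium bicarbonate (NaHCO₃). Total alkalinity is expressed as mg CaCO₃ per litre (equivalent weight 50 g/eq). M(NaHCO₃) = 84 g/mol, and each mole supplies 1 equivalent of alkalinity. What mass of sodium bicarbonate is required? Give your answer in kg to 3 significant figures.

41.8 kg

Alkalinity to add: (81 − 49) = 32 mg/L as CaCO₃ × 777,000 L = 24,860 g as CaCO₃.
Equivalents: 24,860 g ÷ 50 g/eq = 497.3 eq.
NaHCO₃ supplies 1 eq per mole → 497.3 mol.
Mass: 497.3 mol × 84 g/mol = 41,770 g.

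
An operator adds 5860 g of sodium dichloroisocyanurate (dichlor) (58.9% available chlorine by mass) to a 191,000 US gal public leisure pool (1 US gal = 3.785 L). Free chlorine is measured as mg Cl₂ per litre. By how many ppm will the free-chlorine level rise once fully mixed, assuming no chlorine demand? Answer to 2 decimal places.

4.77 ppm

Volume: 191,000 US gal × 3.785 L/gal = 722,935 L.
Available chlorine delivered: 5860 g × 0.589 = 3452 g as Cl₂.
Concentration rise: 3452 g / 722,935 L = 4.774 mg/L = 4.77 ppm.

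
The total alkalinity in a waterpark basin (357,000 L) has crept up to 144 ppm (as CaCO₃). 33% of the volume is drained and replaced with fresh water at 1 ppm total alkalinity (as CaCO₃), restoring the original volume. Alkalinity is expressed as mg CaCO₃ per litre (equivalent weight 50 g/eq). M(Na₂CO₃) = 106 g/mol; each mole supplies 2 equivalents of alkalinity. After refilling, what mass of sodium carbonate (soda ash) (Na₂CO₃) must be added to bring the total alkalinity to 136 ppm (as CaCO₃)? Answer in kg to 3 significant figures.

14.8 kg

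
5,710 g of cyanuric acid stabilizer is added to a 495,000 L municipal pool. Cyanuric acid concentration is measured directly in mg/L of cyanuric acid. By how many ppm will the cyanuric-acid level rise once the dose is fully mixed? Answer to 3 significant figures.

11.5 ppm

Rise: 5,710 g / 495,000 L × 1000 = 11.54 mg/L.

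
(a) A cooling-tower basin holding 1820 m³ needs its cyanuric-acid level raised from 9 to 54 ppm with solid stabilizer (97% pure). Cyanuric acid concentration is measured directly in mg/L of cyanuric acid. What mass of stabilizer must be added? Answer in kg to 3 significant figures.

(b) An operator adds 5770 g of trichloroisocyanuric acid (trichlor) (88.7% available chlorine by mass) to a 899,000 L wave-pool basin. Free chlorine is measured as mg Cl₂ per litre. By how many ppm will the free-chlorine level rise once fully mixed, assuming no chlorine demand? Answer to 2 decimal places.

(a) Volume: 1820 m³ = 1,820,000 L.
(a) CYA to add: (54 − 9) = 45 mg/L × 1,820,000 L = 81,900 g cyanuric acid.
(a) At 97% purity: 81,900 / 0.97 = 84,430 g product.

(b) Available chlorine delivered: 5770 g × 0.887 = 5118 g as Cl₂.
(b) Concentration rise: 5118 g / 899,000 L = 5.693 mg/L = 5.69 ppm.

(a) 84.4 kg; (b) 5.69 ppm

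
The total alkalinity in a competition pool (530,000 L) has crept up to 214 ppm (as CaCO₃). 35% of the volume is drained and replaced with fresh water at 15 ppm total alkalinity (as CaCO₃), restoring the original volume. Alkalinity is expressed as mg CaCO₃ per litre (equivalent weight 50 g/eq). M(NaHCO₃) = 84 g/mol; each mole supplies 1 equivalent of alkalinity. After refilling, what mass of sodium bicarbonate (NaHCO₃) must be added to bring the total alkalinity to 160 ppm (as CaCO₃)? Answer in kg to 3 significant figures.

After draining 35% and refilling: 214 × 0.65 + 15 × 0.35 = 144.35 ppm.
Deficit to target: 160 − 144.35 = 15.65 mg/L.
As CaCO₃: 15.65 mg/L × 530,000 L = 8295 g; ÷ 50 g/eq ÷ 1 = 165.9 mol NaHCO₃.
Mass: 165.9 × 84 = 13,930 g.

13.9 kg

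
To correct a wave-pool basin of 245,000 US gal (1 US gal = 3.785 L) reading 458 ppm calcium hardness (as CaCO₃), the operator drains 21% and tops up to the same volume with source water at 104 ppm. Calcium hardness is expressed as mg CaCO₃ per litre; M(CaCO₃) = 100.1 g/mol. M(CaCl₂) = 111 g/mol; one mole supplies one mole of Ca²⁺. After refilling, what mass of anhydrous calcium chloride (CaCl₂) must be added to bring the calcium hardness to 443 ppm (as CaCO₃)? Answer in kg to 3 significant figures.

61.0 kg

Volume: 245,000 US gal × 3.785 L/gal = 927,325 L.
After draining 21% and refilling: 458 × 0.79 + 104 × 0.21 = 383.66 ppm.
Deficit to target: 443 − 383.66 = 59.34 mg/L.
As CaCO₃: 59.34 mg/L × 927,325 L = 55,030 g; ÷ 100.1 = 549.7 mol Ca²⁺.
Mass: 549.7 × 111 = 61,020 g.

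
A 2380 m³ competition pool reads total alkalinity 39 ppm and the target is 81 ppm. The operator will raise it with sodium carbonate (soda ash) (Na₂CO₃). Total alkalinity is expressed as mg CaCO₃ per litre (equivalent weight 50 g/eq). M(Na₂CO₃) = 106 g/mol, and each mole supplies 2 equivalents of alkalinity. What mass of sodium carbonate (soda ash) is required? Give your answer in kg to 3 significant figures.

Volume: 2380 m³ = 2,380,000 L.
Alkalinity to add: (81 − 39) = 42 mg/L as CaCO₃ × 2,380,000 L = 99,960 g as CaCO₃.
Equivalents: 99,960 g ÷ 50 g/eq = 1999 eq.
Each mole of Na₂CO₃ supplies 2 eq, so 1999 / 2 = 999.6 mol.
Mass: 999.6 mol × 106 g/mol = 106,000 g.

106 kg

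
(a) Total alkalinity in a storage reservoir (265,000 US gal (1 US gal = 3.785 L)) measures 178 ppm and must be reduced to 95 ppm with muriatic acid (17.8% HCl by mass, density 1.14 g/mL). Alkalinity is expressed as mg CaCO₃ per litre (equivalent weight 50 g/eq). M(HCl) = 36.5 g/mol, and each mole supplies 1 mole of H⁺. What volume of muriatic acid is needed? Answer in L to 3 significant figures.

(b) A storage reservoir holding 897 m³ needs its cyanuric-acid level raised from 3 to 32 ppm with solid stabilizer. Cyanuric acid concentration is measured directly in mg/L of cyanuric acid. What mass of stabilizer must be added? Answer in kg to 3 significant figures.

(a) Volume: 265,000 US gal × 3.785 L/gal = 1,003,025 L.
(a) Alkalinity to neutralize: (178 − 95) = 83 mg/L as CaCO₃ × 1,003,025 L = 83,250 g as CaCO₃.
(a) Equivalents of H⁺ required: 83,250 ÷ 50 g/eq = 1665 eq = 1665 mol HCl.
(a) Mass of HCl: 1665 × 36.5 = 60,770 g.
(a) Mass of 17.8% solution: 60,770 / 0.178 = 341,400 g.
(a) Volume: 341,400 g ÷ 1.14 g/mL = 299,500 mL.

(b) Volume: 897 m³ = 897,000 L.
(b) CYA to add: (32 − 3) = 29 mg/L × 897,000 L = 26,010 g cyanuric acid.

(a) 299 L; (b) 26.0 kg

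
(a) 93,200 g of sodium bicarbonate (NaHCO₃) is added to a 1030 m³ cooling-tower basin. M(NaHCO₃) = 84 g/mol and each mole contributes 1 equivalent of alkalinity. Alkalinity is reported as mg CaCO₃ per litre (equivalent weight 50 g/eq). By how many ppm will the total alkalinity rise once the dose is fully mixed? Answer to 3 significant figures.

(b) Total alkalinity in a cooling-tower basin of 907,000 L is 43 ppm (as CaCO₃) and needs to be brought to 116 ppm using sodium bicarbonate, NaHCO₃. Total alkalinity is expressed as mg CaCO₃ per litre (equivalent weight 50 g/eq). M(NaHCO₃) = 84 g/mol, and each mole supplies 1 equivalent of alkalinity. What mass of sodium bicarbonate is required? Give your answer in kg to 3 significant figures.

(a) 53.9 ppm; (b) 111 kg

(a) Volume: 1030 m³ = 1,030,000 L.
(a) Moles of NaHCO₃: 93,200 g ÷ 84 g/mol = 1110 mol → 1110 eq of alkalinity.
(a) As CaCO₃: 1110 eq × 50 g/eq = 55,480 g.
(a) Rise: 55,480 g / 1,030,000 L × 1000 = 53.86 mg/L.

(b) Alkalinity to add: (116 − 43) = 73 mg/L as CaCO₃ × 907,000 L = 66,210 g as CaCO₃.
(b) Equivalents: 66,210 g ÷ 50 g/eq = 1324 eq.
(b) NaHCO₃ supplies 1 eq per mole → 1324 mol.
(b) Mass: 1324 mol × 84 g/mol = 111,200 g.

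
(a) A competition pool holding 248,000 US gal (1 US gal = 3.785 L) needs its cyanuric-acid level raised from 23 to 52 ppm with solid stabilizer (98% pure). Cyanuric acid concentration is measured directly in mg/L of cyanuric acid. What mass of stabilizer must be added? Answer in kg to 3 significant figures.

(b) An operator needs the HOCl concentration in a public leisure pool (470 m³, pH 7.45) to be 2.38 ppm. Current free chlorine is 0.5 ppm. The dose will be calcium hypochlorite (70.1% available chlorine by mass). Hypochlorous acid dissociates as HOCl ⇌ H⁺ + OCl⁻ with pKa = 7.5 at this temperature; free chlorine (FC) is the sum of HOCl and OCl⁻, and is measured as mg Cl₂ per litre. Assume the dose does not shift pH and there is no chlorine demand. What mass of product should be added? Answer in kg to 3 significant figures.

(a) 27.8 kg; (b) 2.68 kg

(a) Volume: 248,000 US gal × 3.785 L/gal = 938,680 L.
(a) CYA to add: (52 − 23) = 29 mg/L × 938,680 L = 27,220 g cyanuric acid.
(a) At 98% purity: 27,220 / 0.98 = 27,780 g product.

(b) Volume: 470 m³ = 470,000 L.
(b) [OCl⁻]/[HOCl] = 10^(pH − pKa) = 10^(7.45 − 7.5) = 0.8913; fraction as HOCl = 1/(1 + 0.8913) = 0.5288.
(b) Free chlorine required for 2.38 ppm HOCl: 2.38 / 0.5288 = 4.501 ppm.
(b) FC to add: 4.501 − 0.5 = 4.001 mg/L as Cl₂.
(b) Cl₂ equivalent: 4.001 mg/L × 470,000 L = 1881 g.
(b) Product at 70.1% available Cl: 1881 / 0.701 = 2683 g.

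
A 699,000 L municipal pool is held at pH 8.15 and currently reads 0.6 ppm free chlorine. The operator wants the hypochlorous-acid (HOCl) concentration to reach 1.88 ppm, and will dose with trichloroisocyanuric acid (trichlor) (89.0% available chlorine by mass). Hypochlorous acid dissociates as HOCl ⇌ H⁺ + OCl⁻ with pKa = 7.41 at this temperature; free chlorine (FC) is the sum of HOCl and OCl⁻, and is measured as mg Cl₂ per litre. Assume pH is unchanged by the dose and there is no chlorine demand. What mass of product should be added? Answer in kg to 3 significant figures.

[OCl⁻]/[HOCl] = 10^(pH − pKa) = 10^(8.15 − 7.41) = 5.495; fraction as HOCl = 1/(1 + 5.495) = 0.154.
Free chlorine required for 1.88 ppm HOCl: 1.88 / 0.154 = 12.21 ppm.
FC to add: 12.21 − 0.6 = 11.61 mg/L as Cl₂.
Cl₂ equivalent: 11.61 mg/L × 699,000 L = 8116 g.
Product at 89.0% available Cl: 8116 / 0.89 = 9119 g.

9.12 kg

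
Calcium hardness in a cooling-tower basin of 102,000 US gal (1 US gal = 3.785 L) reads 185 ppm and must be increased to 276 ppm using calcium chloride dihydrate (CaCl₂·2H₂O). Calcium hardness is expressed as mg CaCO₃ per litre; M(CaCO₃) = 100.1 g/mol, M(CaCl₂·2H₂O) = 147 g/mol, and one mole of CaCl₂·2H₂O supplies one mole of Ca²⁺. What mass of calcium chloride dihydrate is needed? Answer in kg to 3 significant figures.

51.6 kg

Volume: 102,000 US gal × 3.785 L/gal = 386,070 L.
Hardness to add: (276 − 185) = 91 mg/L as CaCO₃ × 386,070 L = 35,130 g as CaCO₃.
Moles of Ca²⁺ (1 mol Ca²⁺ ≡ 1 mol CaCO₃): 35,130 / 100.1 g/mol = 351 mol.
Mass of CaCl₂·2H₂O: 351 × 147 = 51,590 g.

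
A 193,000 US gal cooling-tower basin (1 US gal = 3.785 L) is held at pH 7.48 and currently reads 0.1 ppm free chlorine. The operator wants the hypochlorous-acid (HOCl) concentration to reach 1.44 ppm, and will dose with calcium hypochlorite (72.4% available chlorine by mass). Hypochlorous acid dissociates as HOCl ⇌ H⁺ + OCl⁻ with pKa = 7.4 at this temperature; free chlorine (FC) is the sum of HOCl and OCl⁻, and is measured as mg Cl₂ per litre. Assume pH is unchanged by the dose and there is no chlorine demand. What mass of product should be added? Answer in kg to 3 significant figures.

Volume: 193,000 US gal × 3.785 L/gal = 730,505 L.
[OCl⁻]/[HOCl] = 10^(pH − pKa) = 10^(7.48 − 7.4) = 1.202; fraction as HOCl = 1/(1 + 1.202) = 0.4541.
Free chlorine required for 1.44 ppm HOCl: 1.44 / 0.4541 = 3.171 ppm.
FC to add: 3.171 − 0.1 = 3.071 mg/L as Cl₂.
Cl₂ equivalent: 3.071 mg/L × 730,505 L = 2244 g.
Product at 72.4% available Cl: 2244 / 0.724 = 3099 g.

3.10 kg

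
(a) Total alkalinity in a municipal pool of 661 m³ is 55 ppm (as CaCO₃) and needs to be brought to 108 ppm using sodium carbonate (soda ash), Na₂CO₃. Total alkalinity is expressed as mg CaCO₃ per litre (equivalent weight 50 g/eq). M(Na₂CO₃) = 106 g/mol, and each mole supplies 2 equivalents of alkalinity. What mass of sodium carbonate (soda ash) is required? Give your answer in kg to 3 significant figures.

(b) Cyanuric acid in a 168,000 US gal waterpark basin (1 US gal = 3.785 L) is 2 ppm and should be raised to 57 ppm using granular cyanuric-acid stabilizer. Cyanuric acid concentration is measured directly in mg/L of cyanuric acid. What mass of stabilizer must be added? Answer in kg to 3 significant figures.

(a) 37.1 kg; (b) 35.0 kg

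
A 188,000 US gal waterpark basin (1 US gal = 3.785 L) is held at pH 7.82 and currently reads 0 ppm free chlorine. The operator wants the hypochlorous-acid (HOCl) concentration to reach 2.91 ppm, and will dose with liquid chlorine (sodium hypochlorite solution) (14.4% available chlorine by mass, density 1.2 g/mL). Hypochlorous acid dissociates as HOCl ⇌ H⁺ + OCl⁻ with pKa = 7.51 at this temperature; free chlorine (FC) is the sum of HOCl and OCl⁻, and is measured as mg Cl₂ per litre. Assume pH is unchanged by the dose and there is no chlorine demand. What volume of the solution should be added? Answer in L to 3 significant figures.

Volume: 188,000 US gal × 3.785 L/gal = 711,580 L.
[OCl⁻]/[HOCl] = 10^(pH − pKa) = 10^(7.82 − 7.51) = 2.042; fraction as HOCl = 1/(1 + 2.042) = 0.3288.
Free chlorine required for 2.91 ppm HOCl: 2.91 / 0.3288 = 8.851 ppm.
FC to add: 8.851 − 0 = 8.851 mg/L as Cl₂.
Cl₂ equivalent: 8.851 mg/L × 711,580 L = 6299 g.
Product at 14.4% available Cl: 6299 / 0.144 = 43,740 g.
Volume: 43,740 g ÷ 1.2 g/mL = 36,450 mL.

36.4 L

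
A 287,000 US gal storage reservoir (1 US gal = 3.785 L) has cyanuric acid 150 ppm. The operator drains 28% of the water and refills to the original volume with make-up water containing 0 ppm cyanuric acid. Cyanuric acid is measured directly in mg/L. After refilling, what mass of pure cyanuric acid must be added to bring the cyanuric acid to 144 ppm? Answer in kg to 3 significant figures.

Volume: 287,000 US gal × 3.785 L/gal = 1,086,295 L.
After draining 28% and refilling: 150 × 0.72 + 0 × 0.28 = 108 ppm.
Deficit to target: 144 − 108 = 36 mg/L.
Mass: 36 mg/L × 1,086,295 L = 39,110 g cyanuric acid.

39.1 kg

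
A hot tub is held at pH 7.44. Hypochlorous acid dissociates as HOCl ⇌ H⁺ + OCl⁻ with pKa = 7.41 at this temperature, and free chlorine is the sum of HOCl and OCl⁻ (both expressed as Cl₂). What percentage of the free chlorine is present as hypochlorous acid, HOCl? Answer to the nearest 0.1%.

48.3%

[OCl⁻]/[HOCl] = 10^(pH − pKa) = 10^(7.44 − 7.41) = 10^0.03 = 1.072.
Fraction as HOCl = 1 / (1 + 1.072) = 0.4827.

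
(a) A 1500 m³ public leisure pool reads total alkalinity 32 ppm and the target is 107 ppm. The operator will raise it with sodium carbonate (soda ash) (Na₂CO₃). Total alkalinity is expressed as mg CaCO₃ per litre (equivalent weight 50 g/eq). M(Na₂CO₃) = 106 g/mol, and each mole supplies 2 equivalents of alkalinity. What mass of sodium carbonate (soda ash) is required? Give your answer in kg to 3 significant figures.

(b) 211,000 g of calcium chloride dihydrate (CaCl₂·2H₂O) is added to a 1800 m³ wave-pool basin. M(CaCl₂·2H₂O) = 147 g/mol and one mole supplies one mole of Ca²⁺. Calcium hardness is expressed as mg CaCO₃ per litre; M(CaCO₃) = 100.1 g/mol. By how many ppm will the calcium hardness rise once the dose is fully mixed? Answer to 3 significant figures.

(a) 119 kg; (b) 79.8 ppm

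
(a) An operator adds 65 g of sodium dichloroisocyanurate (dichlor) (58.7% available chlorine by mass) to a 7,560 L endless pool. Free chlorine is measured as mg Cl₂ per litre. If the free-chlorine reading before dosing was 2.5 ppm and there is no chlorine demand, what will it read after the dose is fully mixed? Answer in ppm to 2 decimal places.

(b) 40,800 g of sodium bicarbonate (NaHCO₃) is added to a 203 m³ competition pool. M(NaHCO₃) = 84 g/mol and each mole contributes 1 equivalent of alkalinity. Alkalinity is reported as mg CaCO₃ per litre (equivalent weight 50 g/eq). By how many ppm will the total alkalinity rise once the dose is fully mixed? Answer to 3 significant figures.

(a) Available chlorine delivered: 65 g × 0.587 = 38.16 g as Cl₂.
(a) Concentration rise: 38.16 g / 7,560 L = 5.047 mg/L = 5.05 ppm.
(a) Final FC: 2.5 + 5.05 = 7.55 ppm.

(b) Volume: 203 m³ = 203,000 L.
(b) Moles of NaHCO₃: 40,800 g ÷ 84 g/mol = 485.7 mol → 485.7 eq of alkalinity.
(b) As CaCO₃: 485.7 eq × 50 g/eq = 24,290 g.
(b) Rise: 24,290 g / 203,000 L × 1000 = 119.6 mg/L.

(a) 7.55 ppm; (b) 120 ppm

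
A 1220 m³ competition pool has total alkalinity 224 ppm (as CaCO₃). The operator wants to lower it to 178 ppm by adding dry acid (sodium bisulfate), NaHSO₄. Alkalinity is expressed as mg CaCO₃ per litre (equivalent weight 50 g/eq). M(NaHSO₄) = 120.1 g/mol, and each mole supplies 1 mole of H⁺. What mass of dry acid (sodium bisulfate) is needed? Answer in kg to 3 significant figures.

135 kg

Volume: 1220 m³ = 1,220,000 L.
Alkalinity to neutralize: (224 − 178) = 46 mg/L as CaCO₃ × 1,220,000 L = 56,120 g as CaCO₃.
Equivalents of H⁺ required: 56,120 ÷ 50 g/eq = 1122 eq = 1122 mol NaHSO₄.
Mass of NaHSO₄: 1122 × 120.1 = 134,800 g.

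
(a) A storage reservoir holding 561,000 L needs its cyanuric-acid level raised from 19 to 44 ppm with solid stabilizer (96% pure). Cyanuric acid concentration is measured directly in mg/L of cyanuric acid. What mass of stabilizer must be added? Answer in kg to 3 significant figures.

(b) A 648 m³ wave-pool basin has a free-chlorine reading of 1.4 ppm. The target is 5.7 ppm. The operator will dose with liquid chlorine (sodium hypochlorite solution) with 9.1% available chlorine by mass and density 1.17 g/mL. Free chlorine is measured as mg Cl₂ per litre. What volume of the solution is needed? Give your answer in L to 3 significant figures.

(a) CYA to add: (44 − 19) = 25 mg/L × 561,000 L = 14,020 g cyanuric acid.
(a) At 96% purity: 14,020 / 0.96 = 14,610 g product.

(b) Volume: 648 m³ = 648,000 L.
(b) Chlorine deficit: 5.7 − 1.4 = 4.3 ppm = 4.3 mg/L as Cl₂.
(b) Cl₂ equivalent needed: 4.3 mg/L × 648,000 L = 2,786,000 mg = 2786 g.
(b) Product at 9.1% available chlorine: 2786 / 0.091 = 30,620 g.
(b) Volume at density 1.17 g/mL: 30,620 g ÷ 1.17 g/mL = 26,170 mL.

(a) 14.6 kg; (b) 26.2 L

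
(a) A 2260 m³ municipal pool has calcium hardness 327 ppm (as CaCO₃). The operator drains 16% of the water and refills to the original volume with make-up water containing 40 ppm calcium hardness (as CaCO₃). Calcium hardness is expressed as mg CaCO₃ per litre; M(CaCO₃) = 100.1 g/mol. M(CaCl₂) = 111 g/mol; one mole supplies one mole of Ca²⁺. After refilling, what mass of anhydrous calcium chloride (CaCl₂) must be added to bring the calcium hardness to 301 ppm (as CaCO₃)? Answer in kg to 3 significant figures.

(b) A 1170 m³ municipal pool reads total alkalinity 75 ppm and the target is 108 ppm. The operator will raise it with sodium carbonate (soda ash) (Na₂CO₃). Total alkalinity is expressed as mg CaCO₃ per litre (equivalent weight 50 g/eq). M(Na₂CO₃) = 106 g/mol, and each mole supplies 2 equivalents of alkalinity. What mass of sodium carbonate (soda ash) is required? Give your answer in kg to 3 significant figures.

(a) 49.9 kg; (b) 40.9 kg

(a) Volume: 2260 m³ = 2,260,000 L.
(a) After draining 16% and refilling: 327 × 0.84 + 40 × 0.16 = 281.08 ppm.
(a) Deficit to target: 301 − 281.08 = 19.92 mg/L.
(a) As CaCO₃: 19.92 mg/L × 2,260,000 L = 45,020 g; ÷ 100.1 = 449.7 mol Ca²⁺.
(a) Mass: 449.7 × 111 = 49,920 g.

(b) Volume: 1170 m³ = 1,170,000 L.
(b) Alkalinity to add: (108 − 75) = 33 mg/L as CaCO₃ × 1,170,000 L = 38,610 g as CaCO₃.
(b) Equivalents: 38,610 g ÷ 50 g/eq = 772.2 eq.
(b) Each mole of Na₂CO₃ supplies 2 eq, so 772.2 / 2 = 386.1 mol.
(b) Mass: 386.1 mol × 106 g/mol = 40,930 g.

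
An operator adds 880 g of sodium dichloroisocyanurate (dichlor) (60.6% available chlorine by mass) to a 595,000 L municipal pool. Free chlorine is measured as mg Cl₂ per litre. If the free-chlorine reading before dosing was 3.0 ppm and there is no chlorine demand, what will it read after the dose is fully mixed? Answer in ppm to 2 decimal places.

3.90 ppm

Available chlorine delivered: 880 g × 0.606 = 533.3 g as Cl₂.
Concentration rise: 533.3 g / 595,000 L = 0.8963 mg/L = 0.90 ppm.
Final FC: 3.0 + 0.90 = 3.90 ppm.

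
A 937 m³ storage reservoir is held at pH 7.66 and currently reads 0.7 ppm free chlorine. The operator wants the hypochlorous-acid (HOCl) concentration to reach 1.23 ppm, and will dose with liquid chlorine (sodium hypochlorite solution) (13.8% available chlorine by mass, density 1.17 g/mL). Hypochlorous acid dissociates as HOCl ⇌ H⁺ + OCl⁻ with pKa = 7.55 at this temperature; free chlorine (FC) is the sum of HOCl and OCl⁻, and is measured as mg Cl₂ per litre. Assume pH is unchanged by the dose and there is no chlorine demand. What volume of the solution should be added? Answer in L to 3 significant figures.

12.3 L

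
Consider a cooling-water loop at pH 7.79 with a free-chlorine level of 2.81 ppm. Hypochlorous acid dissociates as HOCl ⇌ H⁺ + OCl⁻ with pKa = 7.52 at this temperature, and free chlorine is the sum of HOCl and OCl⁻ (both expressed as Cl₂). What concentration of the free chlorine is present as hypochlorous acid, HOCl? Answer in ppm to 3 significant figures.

0.982 ppm

[OCl⁻]/[HOCl] = 10^(pH − pKa) = 10^(7.79 − 7.52) = 10^0.27 = 1.862.
Fraction as HOCl = 1 / (1 + 1.862) = 0.3494.
HOCl = 0.3494 × 2.81 ppm = 0.9818 ppm.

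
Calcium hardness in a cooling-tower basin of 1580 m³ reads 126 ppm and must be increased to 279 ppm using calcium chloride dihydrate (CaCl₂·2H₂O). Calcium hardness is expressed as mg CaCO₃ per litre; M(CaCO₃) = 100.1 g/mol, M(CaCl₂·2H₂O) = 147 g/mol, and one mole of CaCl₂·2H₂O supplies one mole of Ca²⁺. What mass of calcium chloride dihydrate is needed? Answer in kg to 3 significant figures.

355 kg

Volume: 1580 m³ = 1,580,000 L.
Hardness to add: (279 − 126) = 153 mg/L as CaCO₃ × 1,580,000 L = 241,700 g as CaCO₃.
Moles of Ca²⁺ (1 mol Ca²⁺ ≡ 1 mol CaCO₃): 241,700 / 100.1 g/mol = 2415 mol.
Mass of CaCl₂·2H₂O: 2415 × 147 = 355,000 g.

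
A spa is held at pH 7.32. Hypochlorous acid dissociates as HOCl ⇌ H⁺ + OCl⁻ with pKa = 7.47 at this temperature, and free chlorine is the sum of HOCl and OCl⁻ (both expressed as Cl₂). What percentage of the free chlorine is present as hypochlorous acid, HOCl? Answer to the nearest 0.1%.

58.5%

[OCl⁻]/[HOCl] = 10^(pH − pKa) = 10^(7.32 − 7.47) = 10^-0.15 = 0.7079.
Fraction as HOCl = 1 / (1 + 0.7079) = 0.5855.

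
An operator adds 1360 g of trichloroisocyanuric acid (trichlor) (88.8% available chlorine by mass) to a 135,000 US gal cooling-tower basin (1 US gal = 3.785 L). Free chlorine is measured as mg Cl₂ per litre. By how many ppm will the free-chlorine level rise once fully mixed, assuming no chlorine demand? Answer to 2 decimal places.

2.36 ppm

Volume: 135,000 US gal × 3.785 L/gal = 510,975 L.
Available chlorine delivered: 1360 g × 0.888 = 1208 g as Cl₂.
Concentration rise: 1208 g / 510,975 L = 2.363 mg/L = 2.36 ppm.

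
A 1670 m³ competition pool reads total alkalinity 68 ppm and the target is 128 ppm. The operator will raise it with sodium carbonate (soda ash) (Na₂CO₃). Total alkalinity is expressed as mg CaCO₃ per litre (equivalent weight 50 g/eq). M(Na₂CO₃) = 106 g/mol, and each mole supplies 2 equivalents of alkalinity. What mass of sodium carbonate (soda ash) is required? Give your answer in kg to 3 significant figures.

106 kg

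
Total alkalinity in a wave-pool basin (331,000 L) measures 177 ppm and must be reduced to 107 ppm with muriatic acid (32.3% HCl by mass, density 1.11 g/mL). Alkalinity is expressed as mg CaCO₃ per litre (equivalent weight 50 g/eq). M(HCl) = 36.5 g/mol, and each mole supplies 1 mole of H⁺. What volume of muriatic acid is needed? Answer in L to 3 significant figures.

47.2 L

Alkalinity to neutralize: (177 − 107) = 70 mg/L as CaCO₃ × 331,000 L = 23,170 g as CaCO₃.
Equivalents of H⁺ required: 23,170 ÷ 50 g/eq = 463.4 eq = 463.4 mol HCl.
Mass of HCl: 463.4 × 36.5 = 16,910 g.
Mass of 32.3% solution: 16,910 / 0.323 = 52,370 g.
Volume: 52,370 g ÷ 1.11 g/mL = 47,180 mL.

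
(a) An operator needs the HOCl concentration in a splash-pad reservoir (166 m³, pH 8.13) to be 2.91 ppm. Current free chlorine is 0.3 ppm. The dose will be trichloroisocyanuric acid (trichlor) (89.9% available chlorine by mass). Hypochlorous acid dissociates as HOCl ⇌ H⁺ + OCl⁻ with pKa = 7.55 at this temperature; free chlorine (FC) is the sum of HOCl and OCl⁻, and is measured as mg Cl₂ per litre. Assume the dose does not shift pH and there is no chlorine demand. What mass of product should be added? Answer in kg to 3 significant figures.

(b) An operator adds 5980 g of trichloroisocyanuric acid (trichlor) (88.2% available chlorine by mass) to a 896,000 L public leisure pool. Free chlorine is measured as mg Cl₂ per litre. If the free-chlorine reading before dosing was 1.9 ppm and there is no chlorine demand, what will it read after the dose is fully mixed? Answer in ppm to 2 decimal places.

(a) 2.52 kg; (b) 7.79 ppm

(a) Volume: 166 m³ = 166,000 L.
(a) [OCl⁻]/[HOCl] = 10^(pH − pKa) = 10^(8.13 − 7.55) = 3.802; fraction as HOCl = 1/(1 + 3.802) = 0.2083.
(a) Free chlorine required for 2.91 ppm HOCl: 2.91 / 0.2083 = 13.97 ppm.
(a) FC to add: 13.97 − 0.3 = 13.67 mg/L as Cl₂.
(a) Cl₂ equivalent: 13.67 mg/L × 166,000 L = 2270 g.
(a) Product at 89.9% available Cl: 2270 / 0.899 = 2525 g.

(b) Available chlorine delivered: 5980 g × 0.882 = 5274 g as Cl₂.
(b) Concentration rise: 5274 g / 896,000 L = 5.887 mg/L = 5.89 ppm.
(b) Final FC: 1.9 + 5.89 = 7.79 ppm.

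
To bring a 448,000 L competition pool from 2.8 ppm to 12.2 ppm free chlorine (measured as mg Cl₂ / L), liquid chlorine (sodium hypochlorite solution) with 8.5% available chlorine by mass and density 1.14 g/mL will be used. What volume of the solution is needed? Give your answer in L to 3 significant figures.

43.5 L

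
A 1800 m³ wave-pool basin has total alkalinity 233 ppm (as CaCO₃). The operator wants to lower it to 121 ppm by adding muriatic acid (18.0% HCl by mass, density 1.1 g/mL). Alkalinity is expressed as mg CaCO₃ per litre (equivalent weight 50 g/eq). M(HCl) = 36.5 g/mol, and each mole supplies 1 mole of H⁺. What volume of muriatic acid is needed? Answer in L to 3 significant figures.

Volume: 1800 m³ = 1,800,000 L.
Alkalinity to neutralize: (233 − 121) = 112 mg/L as CaCO₃ × 1,800,000 L = 201,600 g as CaCO₃.
Equivalents of H⁺ required: 201,600 ÷ 50 g/eq = 4032 eq = 4032 mol HCl.
Mass of HCl: 4032 × 36.5 = 147,200 g.
Mass of 18.0% solution: 147,200 / 0.18 = 817,600 g.
Volume: 817,600 g ÷ 1.1 g/mL = 743,300 mL.

743 L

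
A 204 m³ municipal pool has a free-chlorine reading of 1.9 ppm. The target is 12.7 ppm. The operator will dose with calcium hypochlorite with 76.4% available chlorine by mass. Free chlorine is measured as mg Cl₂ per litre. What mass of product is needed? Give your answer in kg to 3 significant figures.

Volume: 204 m³ = 204,000 L.
Chlorine deficit: 12.7 − 1.9 = 10.8 ppm = 10.8 mg/L as Cl₂.
Cl₂ equivalent needed: 10.8 mg/L × 204,000 L = 2,203,000 mg = 2203 g.
Product at 76.4% available chlorine: 2203 / 0.764 = 2884 g.

2.88 kg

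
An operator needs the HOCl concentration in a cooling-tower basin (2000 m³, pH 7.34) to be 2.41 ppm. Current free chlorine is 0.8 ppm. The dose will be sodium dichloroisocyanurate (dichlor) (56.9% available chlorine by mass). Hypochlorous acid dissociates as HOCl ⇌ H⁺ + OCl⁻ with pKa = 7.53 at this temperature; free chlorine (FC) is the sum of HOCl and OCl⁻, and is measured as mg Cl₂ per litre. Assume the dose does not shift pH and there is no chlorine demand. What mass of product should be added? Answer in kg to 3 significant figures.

Volume: 2000 m³ = 2,000,000 L.
[OCl⁻]/[HOCl] = 10^(pH − pKa) = 10^(7.34 − 7.53) = 0.6457; fraction as HOCl = 1/(1 + 0.6457) = 0.6077.
Free chlorine required for 2.41 ppm HOCl: 2.41 / 0.6077 = 3.966 ppm.
FC to add: 3.966 − 0.8 = 3.166 mg/L as Cl₂.
Cl₂ equivalent: 3.166 mg/L × 2,000,000 L = 6332 g.
Product at 56.9% available Cl: 6332 / 0.569 = 11,130 g.

11.1 kg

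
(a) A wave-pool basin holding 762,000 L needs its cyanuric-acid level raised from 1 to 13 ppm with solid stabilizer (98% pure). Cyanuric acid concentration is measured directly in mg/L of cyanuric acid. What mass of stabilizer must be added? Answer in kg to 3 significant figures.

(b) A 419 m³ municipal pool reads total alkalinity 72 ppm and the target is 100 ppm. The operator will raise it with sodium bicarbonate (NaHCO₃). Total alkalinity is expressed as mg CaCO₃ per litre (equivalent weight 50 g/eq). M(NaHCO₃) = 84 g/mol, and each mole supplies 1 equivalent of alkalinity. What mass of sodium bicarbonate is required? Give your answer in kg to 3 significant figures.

(a) CYA to add: (13 − 1) = 12 mg/L × 762,000 L = 9144 g cyanuric acid.
(a) At 98% purity: 9144 / 0.98 = 9331 g product.

(b) Volume: 419 m³ = 419,000 L.
(b) Alkalinity to add: (100 − 72) = 28 mg/L as CaCO₃ × 419,000 L = 11,730 g as CaCO₃.
(b) Equivalents: 11,730 g ÷ 50 g/eq = 234.6 eq.
(b) NaHCO₃ supplies 1 eq per mole → 234.6 mol.
(b) Mass: 234.6 mol × 84 g/mol = 19,710 g.

(a) 9.33 kg; (b) 19.7 kg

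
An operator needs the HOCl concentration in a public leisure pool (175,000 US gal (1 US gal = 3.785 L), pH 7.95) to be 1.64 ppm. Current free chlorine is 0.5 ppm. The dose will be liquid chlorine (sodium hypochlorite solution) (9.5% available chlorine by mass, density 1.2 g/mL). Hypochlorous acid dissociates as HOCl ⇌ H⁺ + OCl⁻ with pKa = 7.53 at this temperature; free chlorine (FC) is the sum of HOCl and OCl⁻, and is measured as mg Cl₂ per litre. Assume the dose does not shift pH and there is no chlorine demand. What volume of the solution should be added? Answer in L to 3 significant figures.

Volume: 175,000 US gal × 3.785 L/gal = 662,375 L.
[OCl⁻]/[HOCl] = 10^(pH − pKa) = 10^(7.95 − 7.53) = 2.63; fraction as HOCl = 1/(1 + 2.63) = 0.2755.
Free chlorine required for 1.64 ppm HOCl: 1.64 / 0.2755 = 5.954 ppm.
FC to add: 5.954 − 0.5 = 5.454 mg/L as Cl₂.
Cl₂ equivalent: 5.454 mg/L × 662,375 L = 3612 g.
Product at 9.5% available Cl: 3612 / 0.095 = 38,020 g.
Volume: 38,020 g ÷ 1.2 g/mL = 31,690 mL.

31.7 L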